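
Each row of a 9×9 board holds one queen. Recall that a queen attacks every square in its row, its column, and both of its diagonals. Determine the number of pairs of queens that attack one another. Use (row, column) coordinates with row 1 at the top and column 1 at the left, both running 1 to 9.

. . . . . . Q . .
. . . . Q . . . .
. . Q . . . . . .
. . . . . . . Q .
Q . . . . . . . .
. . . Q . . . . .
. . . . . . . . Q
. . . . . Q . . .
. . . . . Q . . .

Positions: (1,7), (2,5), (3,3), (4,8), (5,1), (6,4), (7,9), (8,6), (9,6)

Same column: (8,6)–(9,6) (column 6).
Same diagonal: (3,3)–(5,1) (|3−5| = |3−1| = 2); (6,4)–(8,6) (|6−8| = |4−6| = 2).
Total attacking pairs: 3.

3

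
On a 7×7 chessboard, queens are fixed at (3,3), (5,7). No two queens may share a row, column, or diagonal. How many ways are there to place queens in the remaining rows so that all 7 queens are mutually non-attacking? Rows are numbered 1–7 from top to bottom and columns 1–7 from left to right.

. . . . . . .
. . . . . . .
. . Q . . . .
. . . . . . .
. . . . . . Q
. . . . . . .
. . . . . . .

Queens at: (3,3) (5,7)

2

Branch on row 1: col 2 → 1; col 4 → 0; col 6 → 1.
Sum: 1 + 0 + 1 = 2.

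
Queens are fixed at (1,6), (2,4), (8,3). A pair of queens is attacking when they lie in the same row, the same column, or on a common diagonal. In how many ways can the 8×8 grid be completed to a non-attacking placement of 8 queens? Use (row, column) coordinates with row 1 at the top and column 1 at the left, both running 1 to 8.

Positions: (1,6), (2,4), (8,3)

Branch on row 3: col 1 → 1; col 2 → 1; col 7 → 1.
Sum: 1 + 1 + 1 = 3.

3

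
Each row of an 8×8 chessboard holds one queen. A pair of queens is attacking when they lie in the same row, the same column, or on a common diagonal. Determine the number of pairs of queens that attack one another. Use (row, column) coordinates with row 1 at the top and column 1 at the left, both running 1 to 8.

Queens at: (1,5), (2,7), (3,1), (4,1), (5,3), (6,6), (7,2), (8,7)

Same column: (2,7)–(8,7) (column 7); (3,1)–(4,1) (column 1).
Same diagonal: (2,7)–(7,2) (|2−7| = |7−2| = 5); (3,1)–(5,3) (|3−5| = |1−3| = 2).
Total attacking pairs: 4.

4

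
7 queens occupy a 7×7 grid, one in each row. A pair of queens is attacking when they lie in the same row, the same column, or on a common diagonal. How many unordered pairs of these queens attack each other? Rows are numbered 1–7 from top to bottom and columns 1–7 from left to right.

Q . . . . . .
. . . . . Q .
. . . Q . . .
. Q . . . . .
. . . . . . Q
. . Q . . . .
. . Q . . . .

Same column: (6,3)–(7,3) (column 3).
Total attacking pairs: 1.

1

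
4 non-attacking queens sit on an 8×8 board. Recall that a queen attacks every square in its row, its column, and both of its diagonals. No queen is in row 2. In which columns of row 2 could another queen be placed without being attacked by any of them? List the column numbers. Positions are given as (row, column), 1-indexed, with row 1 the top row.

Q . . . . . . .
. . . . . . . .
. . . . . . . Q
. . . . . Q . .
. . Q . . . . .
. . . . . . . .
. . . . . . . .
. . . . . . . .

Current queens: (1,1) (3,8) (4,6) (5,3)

columns 5

(1,1) attacks row 2 at column 1 and diagonals 2.
(3,8) attacks row 2 at column 8 and diagonals 7.
(4,6) attacks row 2 at column 6 and diagonals 4, 8.
(5,3) attacks row 2 at column 3 and diagonals 6.
Attacked columns: {1, 2, 3, 4, 6, 7, 8}. Safe: {5}.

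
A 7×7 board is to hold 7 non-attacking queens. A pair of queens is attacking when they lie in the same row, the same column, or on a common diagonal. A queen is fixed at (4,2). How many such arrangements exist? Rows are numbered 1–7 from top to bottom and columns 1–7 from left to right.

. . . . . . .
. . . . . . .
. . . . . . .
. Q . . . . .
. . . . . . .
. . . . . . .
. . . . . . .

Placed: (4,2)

Branch on row 1: col 1 → 1; col 3 → 2; col 4 → 2; col 6 → 0; col 7 → 1.
Sum: 1 + 2 + 2 + 0 + 1 = 6.

6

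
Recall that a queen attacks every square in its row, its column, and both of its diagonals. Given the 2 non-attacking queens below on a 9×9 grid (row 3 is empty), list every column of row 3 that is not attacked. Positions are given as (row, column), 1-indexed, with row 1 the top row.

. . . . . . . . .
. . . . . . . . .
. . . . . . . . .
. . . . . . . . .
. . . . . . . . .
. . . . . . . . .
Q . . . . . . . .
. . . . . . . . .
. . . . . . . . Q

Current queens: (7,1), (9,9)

(7,1) attacks row 3 at column 1 and diagonals 5.
(9,9) attacks row 3 at column 9 and diagonals 3.
Attacked columns: {1, 3, 5, 9}. Safe: {2, 4, 6, 7, 8}.

columns 2, 4, 6, 7, 8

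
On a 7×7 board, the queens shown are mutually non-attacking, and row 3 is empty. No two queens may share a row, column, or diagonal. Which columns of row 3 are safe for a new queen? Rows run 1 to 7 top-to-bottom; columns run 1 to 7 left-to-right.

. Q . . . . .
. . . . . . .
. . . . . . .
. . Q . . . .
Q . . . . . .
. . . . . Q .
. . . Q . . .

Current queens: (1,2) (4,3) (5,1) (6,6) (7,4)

columns 5, 7

(1,2) attacks row 3 at column 2 and diagonals 4.
(4,3) attacks row 3 at column 3 and diagonals 2, 4.
(5,1) attacks row 3 at column 1 and diagonals 3.
(6,6) attacks row 3 at column 6 and diagonals 3.
(7,4) attacks row 3 at column 4.
Attacked columns: {1, 2, 3, 4, 6}. Safe: {5, 7}.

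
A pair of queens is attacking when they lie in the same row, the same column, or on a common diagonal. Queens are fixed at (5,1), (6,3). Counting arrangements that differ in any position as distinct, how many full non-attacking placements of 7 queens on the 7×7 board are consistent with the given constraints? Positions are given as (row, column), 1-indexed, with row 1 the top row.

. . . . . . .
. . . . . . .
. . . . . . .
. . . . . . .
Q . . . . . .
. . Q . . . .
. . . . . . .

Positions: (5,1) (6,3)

2

Branch on row 1: col 2 → 1; col 4 → 0; col 6 → 0; col 7 → 1.
Sum: 1 + 0 + 0 + 1 = 2.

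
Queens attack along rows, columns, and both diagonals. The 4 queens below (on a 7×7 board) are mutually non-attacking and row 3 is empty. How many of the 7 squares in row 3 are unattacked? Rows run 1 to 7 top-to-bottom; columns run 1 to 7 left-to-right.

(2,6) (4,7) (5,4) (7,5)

(2,6) attacks row 3 at column 6 and diagonals 5, 7.
(4,7) attacks row 3 at column 7 and diagonals 6.
(5,4) attacks row 3 at column 4 and diagonals 2, 6.
(7,5) attacks row 3 at column 5 and diagonals 1.
Attacked columns: {1, 2, 4, 5, 6, 7}. Safe: {3}.

1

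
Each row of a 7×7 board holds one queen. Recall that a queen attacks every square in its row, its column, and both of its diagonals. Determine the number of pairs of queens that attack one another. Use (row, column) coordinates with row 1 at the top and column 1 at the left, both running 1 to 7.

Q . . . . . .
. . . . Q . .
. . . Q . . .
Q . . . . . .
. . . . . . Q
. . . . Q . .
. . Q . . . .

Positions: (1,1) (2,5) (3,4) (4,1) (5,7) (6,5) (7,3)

Same column: (1,1)–(4,1) (column 1); (2,5)–(6,5) (column 5).
Same diagonal: (2,5)–(3,4) (|2−3| = |5−4| = 1).
Total attacking pairs: 3.

3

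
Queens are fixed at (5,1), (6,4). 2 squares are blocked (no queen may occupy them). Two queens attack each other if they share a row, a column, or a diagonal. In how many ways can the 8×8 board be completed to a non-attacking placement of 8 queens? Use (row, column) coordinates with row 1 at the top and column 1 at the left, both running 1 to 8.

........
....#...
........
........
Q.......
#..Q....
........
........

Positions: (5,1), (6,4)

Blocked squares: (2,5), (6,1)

6

Branch on row 1: col 2 → 2; col 3 → 1; col 6 → 2; col 7 → 1; col 8 → 0.
Sum: 2 + 1 + 2 + 1 + 0 = 6.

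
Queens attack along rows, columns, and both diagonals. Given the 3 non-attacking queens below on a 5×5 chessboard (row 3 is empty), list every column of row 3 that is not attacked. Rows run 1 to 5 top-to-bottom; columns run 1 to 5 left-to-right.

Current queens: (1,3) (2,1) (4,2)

columns 4

(1,3) attacks row 3 at column 3 and diagonals 1, 5.
(2,1) attacks row 3 at column 1 and diagonals 2.
(4,2) attacks row 3 at column 2 and diagonals 1, 3.
Attacked columns: {1, 2, 3, 5}. Safe: {4}.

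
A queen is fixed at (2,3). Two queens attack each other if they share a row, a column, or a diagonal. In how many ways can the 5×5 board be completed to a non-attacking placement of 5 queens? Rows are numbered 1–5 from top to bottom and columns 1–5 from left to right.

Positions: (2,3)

Branch on row 1: col 1 → 1; col 5 → 1.
Sum: 1 + 1 = 2.

2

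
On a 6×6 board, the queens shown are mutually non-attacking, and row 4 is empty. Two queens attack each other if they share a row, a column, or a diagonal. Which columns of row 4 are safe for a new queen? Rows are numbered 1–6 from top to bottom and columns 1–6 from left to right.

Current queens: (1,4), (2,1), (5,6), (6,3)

columns 2

(1,4) attacks row 4 at column 4 and diagonals 1.
(2,1) attacks row 4 at column 1 and diagonals 3.
(5,6) attacks row 4 at column 6 and diagonals 5.
(6,3) attacks row 4 at column 3 and diagonals 1, 5.
Attacked columns: {1, 3, 4, 5, 6}. Safe: {2}.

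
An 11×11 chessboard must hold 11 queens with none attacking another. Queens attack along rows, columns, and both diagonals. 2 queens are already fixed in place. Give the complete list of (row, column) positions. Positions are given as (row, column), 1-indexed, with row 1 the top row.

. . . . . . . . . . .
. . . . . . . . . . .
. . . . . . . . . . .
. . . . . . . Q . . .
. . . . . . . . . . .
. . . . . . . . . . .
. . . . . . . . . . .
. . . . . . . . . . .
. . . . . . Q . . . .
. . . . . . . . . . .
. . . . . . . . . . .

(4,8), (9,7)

(1,2) (2,11) (3,6) (4,8) (5,5) (6,1) (7,4) (8,10) (9,7) (10,9) (11,3)

Row 1: attacked by (4,8)→{5,8,11}; (9,7)→{7}. Safe: 1, 2, 3, 4, 6, 9, 10. Place at column 2.
Row 2: attacked by (1,2)→{1,2,3}; (4,8)→{6,8,10}; (9,7)→{7}. Safe: 4, 5, 9, 11. Place at column 11.
Row 3: attacked by (1,2)→{2,4}; (2,11)→{10,11}; (4,8)→{7,8,9}; (9,7)→{1,7}. Safe: 3, 5, 6. Place at column 6.
Row 5: attacked by (1,2)→{2,6}; (2,11)→{8,11}; (3,6)→{4,6,8}; (4,8)→{7,8,9}; (9,7)→{3,7,11}. Safe: 1, 5, 10. Place at column 5.
Row 6: attacked by (1,2)→{2,7}; (2,11)→{7,11}; (3,6)→{3,6,9}; (4,8)→{6,8,10}; (5,5)→{4,5,6}; (9,7)→{4,7,10}. Safe: 1. Place at column 1.
Row 7: attacked by (1,2)→{2,8}; (2,11)→{6,11}; (3,6)→{2,6,10}; (4,8)→{5,8,11}; (5,5)→{3,5,7}; (6,1)→{1,2}; (9,7)→{5,7,9}. Safe: 4. Place at column 4.
Row 8: attacked by (1,2)→{2,9}; (2,11)→{5,11}; (3,6)→{1,6,11}; (4,8)→{4,8}; (5,5)→{2,5,8}; (6,1)→{1,3}; (7,4)→{3,4,5}; (9,7)→{6,7,8}. Safe: 10. Place at column 10.
Row 10: attacked by (1,2)→{2,11}; (2,11)→{3,11}; (3,6)→{6}; (4,8)→{2,8}; (5,5)→{5,10}; (6,1)→{1,5}; (7,4)→{1,4,7}; (8,10)→{8,10}; (9,7)→{6,7,8}. Safe: 9. Place at column 9.
Row 11: attacked by (1,2)→{2}; (2,11)→{2,11}; (3,6)→{6}; (4,8)→{1,8}; (5,5)→{5,11}; (6,1)→{1,6}; (7,4)→{4,8}; (8,10)→{7,10}; (9,7)→{5,7,9}; (10,9)→{8,9,10}. Safe: 3. Place at column 3.
Columns [2, 11, 6, 8, 5, 1, 4, 10, 7, 9, 3], r−c [-1, -9, -3, -4, 0, 5, 3, -2, 2, 1, 8], r+c [3, 13, 9, 12, 10, 7, 11, 18, 16, 19, 14] are all distinct, so no two queens attack.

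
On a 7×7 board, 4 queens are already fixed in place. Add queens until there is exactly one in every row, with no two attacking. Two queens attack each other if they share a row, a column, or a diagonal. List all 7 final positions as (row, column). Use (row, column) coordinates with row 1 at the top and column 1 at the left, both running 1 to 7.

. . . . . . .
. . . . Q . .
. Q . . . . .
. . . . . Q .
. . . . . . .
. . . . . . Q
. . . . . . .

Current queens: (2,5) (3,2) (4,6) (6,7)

(1,1) (2,5) (3,2) (4,6) (5,3) (6,7) (7,4)

Row 1: attacked by (2,5)→{4,5,6}; (3,2)→{2,4}; (4,6)→{3,6}; (6,7)→{2,7}. Safe: 1. Place at column 1.
Row 5: attacked by (1,1)→{1,5}; (2,5)→{2,5}; (3,2)→{2,4}; (4,6)→{5,6,7}; (6,7)→{6,7}. Safe: 3. Place at column 3.
Row 7: attacked by (1,1)→{1,7}; (2,5)→{5}; (3,2)→{2,6}; (4,6)→{3,6}; (5,3)→{1,3,5}; (6,7)→{6,7}. Safe: 4. Place at column 4.
Columns [1, 5, 2, 6, 3, 7, 4], r−c [0, -3, 1, -2, 2, -1, 3], r+c [2, 7, 5, 10, 8, 13, 11] are all distinct, so no two queens attack.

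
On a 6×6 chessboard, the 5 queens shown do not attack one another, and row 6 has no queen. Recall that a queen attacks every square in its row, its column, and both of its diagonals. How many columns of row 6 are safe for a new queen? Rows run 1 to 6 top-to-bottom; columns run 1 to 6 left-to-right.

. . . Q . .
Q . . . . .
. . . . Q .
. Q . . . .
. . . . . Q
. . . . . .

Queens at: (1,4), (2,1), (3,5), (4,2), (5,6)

(1,4) attacks row 6 at column 4.
(2,1) attacks row 6 at column 1 and diagonals 5.
(3,5) attacks row 6 at column 5 and diagonals 2.
(4,2) attacks row 6 at column 2 and diagonals 4.
(5,6) attacks row 6 at column 6 and diagonals 5.
Attacked columns: {1, 2, 4, 5, 6}. Safe: {3}.

1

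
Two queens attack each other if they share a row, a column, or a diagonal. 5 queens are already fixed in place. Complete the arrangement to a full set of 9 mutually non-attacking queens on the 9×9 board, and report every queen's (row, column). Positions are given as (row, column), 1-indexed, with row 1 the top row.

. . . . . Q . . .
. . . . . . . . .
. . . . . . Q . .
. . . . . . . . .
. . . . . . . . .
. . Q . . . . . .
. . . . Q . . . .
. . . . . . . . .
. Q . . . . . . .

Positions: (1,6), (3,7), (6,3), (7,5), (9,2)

Row 2: attacked by (1,6)→{5,6,7}; (3,7)→{6,7,8}; (6,3)→{3,7}; (7,5)→{5}; (9,2)→{2,9}. Safe: 1, 4. Place at column 1.
Row 4: attacked by (1,6)→{3,6,9}; (2,1)→{1,3}; (3,7)→{6,7,8}; (6,3)→{1,3,5}; (7,5)→{2,5,8}; (9,2)→{2,7}. Safe: 4. Place at column 4.
Row 5: attacked by (1,6)→{2,6}; (2,1)→{1,4}; (3,7)→{5,7,9}; (4,4)→{3,4,5}; (6,3)→{2,3,4}; (7,5)→{3,5,7}; (9,2)→{2,6}. Safe: 8. Place at column 8.
Row 8: attacked by (1,6)→{6}; (2,1)→{1,7}; (3,7)→{2,7}; (4,4)→{4,8}; (5,8)→{5,8}; (6,3)→{1,3,5}; (7,5)→{4,5,6}; (9,2)→{1,2,3}. Safe: 9. Place at column 9.
Columns [6, 1, 7, 4, 8, 3, 5, 9, 2], r−c [-5, 1, -4, 0, -3, 3, 2, -1, 7], r+c [7, 3, 10, 8, 13, 9, 12, 17, 11] are all distinct, so no two queens attack.

(1,6) (2,1) (3,7) (4,4) (5,8) (6,3) (7,5) (8,9) (9,2)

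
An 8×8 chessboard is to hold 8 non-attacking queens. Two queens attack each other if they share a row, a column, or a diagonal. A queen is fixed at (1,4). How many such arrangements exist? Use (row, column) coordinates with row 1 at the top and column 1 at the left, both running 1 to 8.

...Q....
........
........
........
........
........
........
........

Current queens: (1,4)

18

Branch on row 2: col 1 → 2; col 2 → 6; col 6 → 3; col 7 → 4; col 8 → 3.
Sum: 2 + 6 + 3 + 4 + 3 = 18.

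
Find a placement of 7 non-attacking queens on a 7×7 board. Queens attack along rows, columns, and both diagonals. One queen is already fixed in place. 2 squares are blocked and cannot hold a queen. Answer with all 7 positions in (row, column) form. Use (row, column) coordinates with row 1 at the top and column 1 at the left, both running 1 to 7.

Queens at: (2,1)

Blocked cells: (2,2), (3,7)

(1,4) (2,1) (3,5) (4,2) (5,6) (6,3) (7,7)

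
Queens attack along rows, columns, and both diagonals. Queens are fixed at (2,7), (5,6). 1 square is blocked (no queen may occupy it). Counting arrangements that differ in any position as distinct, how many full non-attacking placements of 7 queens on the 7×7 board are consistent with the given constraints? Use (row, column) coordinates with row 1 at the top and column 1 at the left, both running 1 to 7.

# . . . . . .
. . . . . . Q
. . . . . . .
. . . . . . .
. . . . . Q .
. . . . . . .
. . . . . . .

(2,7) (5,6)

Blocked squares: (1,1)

3

Branch on row 1: col 3 → 1; col 4 → 1; col 5 → 1.
Sum: 1 + 1 + 1 = 3.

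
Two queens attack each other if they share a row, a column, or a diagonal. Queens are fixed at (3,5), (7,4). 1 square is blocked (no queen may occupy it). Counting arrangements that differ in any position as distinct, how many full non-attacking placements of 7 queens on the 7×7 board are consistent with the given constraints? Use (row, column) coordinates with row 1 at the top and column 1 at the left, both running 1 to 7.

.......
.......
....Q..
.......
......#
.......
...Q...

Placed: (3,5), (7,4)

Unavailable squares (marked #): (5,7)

Branch on row 1: col 1 → 0; col 2 → 1; col 6 → 0.
Sum: 0 + 1 + 0 = 1.

1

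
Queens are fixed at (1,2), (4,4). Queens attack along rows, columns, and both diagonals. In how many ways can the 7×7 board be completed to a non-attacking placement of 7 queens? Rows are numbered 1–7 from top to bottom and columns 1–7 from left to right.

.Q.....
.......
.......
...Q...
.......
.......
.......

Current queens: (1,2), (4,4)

Branch on row 2: col 5 → 2; col 7 → 0.
Sum: 2 + 0 = 2.

2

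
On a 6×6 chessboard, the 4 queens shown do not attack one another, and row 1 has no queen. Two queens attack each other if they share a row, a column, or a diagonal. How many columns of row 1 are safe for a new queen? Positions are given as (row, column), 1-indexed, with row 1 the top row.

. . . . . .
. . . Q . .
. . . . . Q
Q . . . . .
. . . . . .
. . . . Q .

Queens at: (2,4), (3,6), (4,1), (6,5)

(2,4) attacks row 1 at column 4 and diagonals 3, 5.
(3,6) attacks row 1 at column 6 and diagonals 4.
(4,1) attacks row 1 at column 1 and diagonals 4.
(6,5) attacks row 1 at column 5.
Attacked columns: {1, 3, 4, 5, 6}. Safe: {2}.

1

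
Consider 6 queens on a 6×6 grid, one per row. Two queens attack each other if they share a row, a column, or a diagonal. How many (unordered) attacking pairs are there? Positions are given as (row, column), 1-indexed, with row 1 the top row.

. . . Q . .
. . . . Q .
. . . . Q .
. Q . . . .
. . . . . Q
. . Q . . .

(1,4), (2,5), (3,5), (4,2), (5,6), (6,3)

2

Same column: (2,5)–(3,5) (column 5).
Same diagonal: (1,4)–(2,5) (|1−2| = |4−5| = 1).
Total attacking pairs: 2.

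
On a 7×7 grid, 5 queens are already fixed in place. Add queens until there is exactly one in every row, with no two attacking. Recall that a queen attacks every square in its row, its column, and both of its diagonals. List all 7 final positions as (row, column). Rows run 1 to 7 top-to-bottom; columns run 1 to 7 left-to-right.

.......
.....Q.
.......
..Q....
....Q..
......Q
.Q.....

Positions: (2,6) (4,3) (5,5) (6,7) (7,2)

(1,4) (2,6) (3,1) (4,3) (5,5) (6,7) (7,2)

Row 1: attacked by (2,6)→{5,6,7}; (4,3)→{3,6}; (5,5)→{1,5}; (6,7)→{2,7}; (7,2)→{2}. Safe: 4. Place at column 4.
Row 3: attacked by (1,4)→{2,4,6}; (2,6)→{5,6,7}; (4,3)→{2,3,4}; (5,5)→{3,5,7}; (6,7)→{4,7}; (7,2)→{2,6}. Safe: 1. Place at column 1.
Columns [4, 6, 1, 3, 5, 7, 2], r−c [-3, -4, 2, 1, 0, -1, 5], r+c [5, 8, 4, 7, 10, 13, 9] are all distinct, so no two queens attack.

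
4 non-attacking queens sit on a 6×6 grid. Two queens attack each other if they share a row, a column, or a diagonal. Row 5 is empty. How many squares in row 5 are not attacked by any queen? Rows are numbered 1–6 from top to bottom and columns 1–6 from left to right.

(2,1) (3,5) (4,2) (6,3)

(2,1) attacks row 5 at column 1 and diagonals 4.
(3,5) attacks row 5 at column 5 and diagonals 3.
(4,2) attacks row 5 at column 2 and diagonals 1, 3.
(6,3) attacks row 5 at column 3 and diagonals 2, 4.
Attacked columns: {1, 2, 3, 4, 5}. Safe: {6}.

1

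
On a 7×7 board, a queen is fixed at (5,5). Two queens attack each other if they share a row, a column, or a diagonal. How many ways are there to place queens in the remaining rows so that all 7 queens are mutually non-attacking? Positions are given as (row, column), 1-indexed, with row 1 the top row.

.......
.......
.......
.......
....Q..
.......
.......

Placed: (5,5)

Branch on row 1: col 2 → 1; col 3 → 2; col 4 → 1; col 6 → 1; col 7 → 1.
Sum: 1 + 2 + 1 + 1 + 1 = 6.

6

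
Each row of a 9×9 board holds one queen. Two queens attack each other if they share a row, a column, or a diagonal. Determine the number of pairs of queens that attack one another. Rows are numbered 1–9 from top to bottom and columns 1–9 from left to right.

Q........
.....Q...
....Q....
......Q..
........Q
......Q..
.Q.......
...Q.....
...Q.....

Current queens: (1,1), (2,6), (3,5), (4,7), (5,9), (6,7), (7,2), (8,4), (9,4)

6

Same column: (4,7)–(6,7) (column 7); (8,4)–(9,4) (column 4).
Same diagonal: (2,6)–(3,5) (|2−3| = |6−5| = 1); (2,6)–(5,9) (|2−5| = |6−9| = 3); (6,7)–(9,4) (|6−9| = |7−4| = 3); (7,2)–(9,4) (|7−9| = |2−4| = 2).
Total attacking pairs: 6.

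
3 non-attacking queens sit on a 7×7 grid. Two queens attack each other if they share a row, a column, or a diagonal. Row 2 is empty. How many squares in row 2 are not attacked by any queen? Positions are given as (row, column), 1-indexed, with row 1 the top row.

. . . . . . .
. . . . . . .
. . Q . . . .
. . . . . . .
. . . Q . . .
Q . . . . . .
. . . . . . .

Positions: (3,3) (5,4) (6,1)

1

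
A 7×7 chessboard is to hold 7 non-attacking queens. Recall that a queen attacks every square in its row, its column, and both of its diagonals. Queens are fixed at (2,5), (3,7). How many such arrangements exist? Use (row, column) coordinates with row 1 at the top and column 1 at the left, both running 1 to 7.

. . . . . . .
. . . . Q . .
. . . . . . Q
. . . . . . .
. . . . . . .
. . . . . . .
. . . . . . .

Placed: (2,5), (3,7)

Branch on row 1: col 1 → 0; col 2 → 1; col 3 → 1.
Sum: 0 + 1 + 1 = 2.

2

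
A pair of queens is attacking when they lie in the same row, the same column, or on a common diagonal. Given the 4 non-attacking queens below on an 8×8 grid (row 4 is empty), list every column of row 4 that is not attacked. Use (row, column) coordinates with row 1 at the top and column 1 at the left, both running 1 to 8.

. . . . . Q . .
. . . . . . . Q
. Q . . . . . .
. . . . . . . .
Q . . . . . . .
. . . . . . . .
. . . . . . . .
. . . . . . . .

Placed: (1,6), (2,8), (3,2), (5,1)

columns 4, 5, 7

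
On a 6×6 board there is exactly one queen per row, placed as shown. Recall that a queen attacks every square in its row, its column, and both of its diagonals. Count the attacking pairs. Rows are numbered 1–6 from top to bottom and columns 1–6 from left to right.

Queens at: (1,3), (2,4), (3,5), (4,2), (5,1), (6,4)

8

Same column: (2,4)–(6,4) (column 4).
Same diagonal: (1,3)–(2,4) (|1−2| = |3−4| = 1); (1,3)–(3,5) (|1−3| = |3−5| = 2); (2,4)–(3,5) (|2−3| = |4−5| = 1); (2,4)–(4,2) (|2−4| = |4−2| = 2); (2,4)–(5,1) (|2−5| = |4−1| = 3); (4,2)–(5,1) (|4−5| = |2−1| = 1); (4,2)–(6,4) (|4−6| = |2−4| = 2).
Total attacking pairs: 8.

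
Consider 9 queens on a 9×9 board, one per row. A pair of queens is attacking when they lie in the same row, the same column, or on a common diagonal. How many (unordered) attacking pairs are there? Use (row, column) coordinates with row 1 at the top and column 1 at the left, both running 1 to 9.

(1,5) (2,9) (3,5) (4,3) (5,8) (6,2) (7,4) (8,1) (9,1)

4

Same column: (1,5)–(3,5) (column 5); (8,1)–(9,1) (column 1).
Same diagonal: (2,9)–(7,4) (|2−7| = |9−4| = 5); (3,5)–(6,2) (|3−6| = |5−2| = 3).
Total attacking pairs: 4.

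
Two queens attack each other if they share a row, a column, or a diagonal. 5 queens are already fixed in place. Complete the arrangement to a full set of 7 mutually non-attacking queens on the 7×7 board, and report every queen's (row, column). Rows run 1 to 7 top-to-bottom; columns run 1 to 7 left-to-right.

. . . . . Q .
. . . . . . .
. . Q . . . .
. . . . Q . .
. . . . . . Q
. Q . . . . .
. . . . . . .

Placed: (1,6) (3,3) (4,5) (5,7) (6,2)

Row 2: attacked by (1,6)→{5,6,7}; (3,3)→{2,3,4}; (4,5)→{3,5,7}; (5,7)→{4,7}; (6,2)→{2,6}. Safe: 1. Place at column 1.
Row 7: attacked by (1,6)→{6}; (2,1)→{1,6}; (3,3)→{3,7}; (4,5)→{2,5}; (5,7)→{5,7}; (6,2)→{1,2,3}. Safe: 4. Place at column 4.
Columns [6, 1, 3, 5, 7, 2, 4], r−c [-5, 1, 0, -1, -2, 4, 3], r+c [7, 3, 6, 9, 12, 8, 11] are all distinct, so no two queens attack.

(1,6) (2,1) (3,3) (4,5) (5,7) (6,2) (7,4)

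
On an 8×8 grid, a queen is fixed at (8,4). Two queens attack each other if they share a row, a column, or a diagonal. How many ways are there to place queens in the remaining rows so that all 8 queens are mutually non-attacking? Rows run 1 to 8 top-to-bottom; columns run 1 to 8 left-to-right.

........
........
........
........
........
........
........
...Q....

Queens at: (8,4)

18

Branch on row 1: col 1 → 1; col 2 → 3; col 3 → 3; col 5 → 3; col 6 → 4; col 7 → 3; col 8 → 1.
Sum: 1 + 3 + 3 + 3 + 4 + 3 + 1 = 18.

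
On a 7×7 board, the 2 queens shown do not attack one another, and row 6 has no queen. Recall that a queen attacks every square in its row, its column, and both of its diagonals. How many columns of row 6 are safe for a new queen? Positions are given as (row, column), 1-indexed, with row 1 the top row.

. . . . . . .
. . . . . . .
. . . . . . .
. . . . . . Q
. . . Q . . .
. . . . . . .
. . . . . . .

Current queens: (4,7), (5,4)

(4,7) attacks row 6 at column 7 and diagonals 5.
(5,4) attacks row 6 at column 4 and diagonals 3, 5.
Attacked columns: {3, 4, 5, 7}. Safe: {1, 2, 6}.

3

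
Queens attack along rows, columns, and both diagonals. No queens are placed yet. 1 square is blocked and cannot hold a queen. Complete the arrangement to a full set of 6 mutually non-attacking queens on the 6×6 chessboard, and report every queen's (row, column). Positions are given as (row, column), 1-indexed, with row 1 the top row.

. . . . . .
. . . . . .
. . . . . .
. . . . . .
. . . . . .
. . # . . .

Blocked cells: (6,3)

Row 1: Safe: 1, 2, 3, 4, 5, 6. Place at column 2.
Row 2: attacked by (1,2)→{1,2,3}. Safe: 4, 5, 6. Place at column 4.
Row 3: attacked by (1,2)→{2,4}; (2,4)→{3,4,5}. Safe: 1, 6. Place at column 6.
Row 4: attacked by (1,2)→{2,5}; (2,4)→{2,4,6}; (3,6)→{5,6}. Safe: 1, 3. Place at column 1.
Row 5: attacked by (1,2)→{2,6}; (2,4)→{1,4}; (3,6)→{4,6}; (4,1)→{1,2}. Safe: 3, 5. Place at column 3.
Row 6: attacked by (1,2)→{2}; (2,4)→{4}; (3,6)→{3,6}; (4,1)→{1,3}; (5,3)→{2,3,4}. Blocked: 3. Safe: 5. Place at column 5.
Columns [2, 4, 6, 1, 3, 5], r−c [-1, -2, -3, 3, 2, 1], r+c [3, 6, 9, 5, 8, 11] are all distinct, so no two queens attack.

(1,2) (2,4) (3,6) (4,1) (5,3) (6,5)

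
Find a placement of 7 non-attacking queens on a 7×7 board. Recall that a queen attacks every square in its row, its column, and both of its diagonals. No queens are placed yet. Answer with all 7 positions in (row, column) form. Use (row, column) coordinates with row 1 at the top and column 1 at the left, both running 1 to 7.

Row 1: Safe: 1, 2, 3, 4, 5, 6, 7. Place at column 6.
Row 2: attacked by (1,6)→{5,6,7}. Safe: 1, 2, 3, 4. Place at column 3.
Row 3: attacked by (1,6)→{4,6}; (2,3)→{2,3,4}. Safe: 1, 5, 7. Place at column 1.
Row 4: attacked by (1,6)→{3,6}; (2,3)→{1,3,5}; (3,1)→{1,2}. Safe: 4, 7. Place at column 4.
Row 5: attacked by (1,6)→{2,6}; (2,3)→{3,6}; (3,1)→{1,3}; (4,4)→{3,4,5}. Safe: 7. Place at column 7.
Row 6: attacked by (1,6)→{1,6}; (2,3)→{3,7}; (3,1)→{1,4}; (4,4)→{2,4,6}; (5,7)→{6,7}. Safe: 5. Place at column 5.
Row 7: attacked by (1,6)→{6}; (2,3)→{3}; (3,1)→{1,5}; (4,4)→{1,4,7}; (5,7)→{5,7}; (6,5)→{4,5,6}. Safe: 2. Place at column 2.
Columns [6, 3, 1, 4, 7, 5, 2], r−c [-5, -1, 2, 0, -2, 1, 5], r+c [7, 5, 4, 8, 12, 11, 9] are all distinct, so no two queens attack.

(1,6) (2,3) (3,1) (4,4) (5,7) (6,5) (7,2)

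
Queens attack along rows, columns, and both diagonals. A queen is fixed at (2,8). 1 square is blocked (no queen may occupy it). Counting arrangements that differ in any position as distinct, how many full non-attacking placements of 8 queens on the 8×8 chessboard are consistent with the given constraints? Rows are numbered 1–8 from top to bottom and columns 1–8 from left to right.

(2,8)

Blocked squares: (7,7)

6

Branch on row 1: col 1 → 0; col 2 → 0; col 3 → 1; col 4 → 2; col 5 → 2; col 6 → 1.
Sum: 0 + 0 + 1 + 2 + 2 + 1 = 6.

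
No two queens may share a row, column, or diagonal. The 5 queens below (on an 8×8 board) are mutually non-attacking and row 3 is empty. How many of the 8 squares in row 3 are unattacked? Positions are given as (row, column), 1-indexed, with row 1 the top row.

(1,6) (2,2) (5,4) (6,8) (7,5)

1

(1,6) attacks row 3 at column 6 and diagonals 4, 8.
(2,2) attacks row 3 at column 2 and diagonals 1, 3.
(5,4) attacks row 3 at column 4 and diagonals 2, 6.
(6,8) attacks row 3 at column 8 and diagonals 5.
(7,5) attacks row 3 at column 5 and diagonals 1.
Attacked columns: {1, 2, 3, 4, 5, 6, 8}. Safe: {7}.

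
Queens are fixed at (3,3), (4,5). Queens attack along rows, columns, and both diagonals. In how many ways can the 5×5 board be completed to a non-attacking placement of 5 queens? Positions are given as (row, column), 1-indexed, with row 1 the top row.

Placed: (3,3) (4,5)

1

Branch on row 1: col 4 → 1.
Sum: 1 = 1.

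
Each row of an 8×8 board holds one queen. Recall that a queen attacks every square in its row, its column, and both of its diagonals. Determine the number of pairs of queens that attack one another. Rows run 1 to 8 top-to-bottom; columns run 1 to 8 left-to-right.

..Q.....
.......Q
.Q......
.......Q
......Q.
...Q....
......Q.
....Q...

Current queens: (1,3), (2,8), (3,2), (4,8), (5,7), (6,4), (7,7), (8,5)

5

Same column: (2,8)–(4,8) (column 8); (5,7)–(7,7) (column 7).
Same diagonal: (1,3)–(5,7) (|1−5| = |3−7| = 4); (2,8)–(6,4) (|2−6| = |8−4| = 4); (4,8)–(5,7) (|4−5| = |8−7| = 1).
Total attacking pairs: 5.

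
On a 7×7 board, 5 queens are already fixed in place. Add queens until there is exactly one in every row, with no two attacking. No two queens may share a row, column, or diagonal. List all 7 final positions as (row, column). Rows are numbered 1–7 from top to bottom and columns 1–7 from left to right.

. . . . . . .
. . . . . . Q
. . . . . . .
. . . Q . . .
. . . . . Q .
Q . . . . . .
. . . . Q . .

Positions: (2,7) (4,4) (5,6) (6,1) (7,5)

Row 1: attacked by (2,7)→{6,7}; (4,4)→{1,4,7}; (5,6)→{2,6}; (6,1)→{1,6}; (7,5)→{5}. Safe: 3. Place at column 3.
Row 3: attacked by (1,3)→{1,3,5}; (2,7)→{6,7}; (4,4)→{3,4,5}; (5,6)→{4,6}; (6,1)→{1,4}; (7,5)→{1,5}. Safe: 2. Place at column 2.
Columns [3, 7, 2, 4, 6, 1, 5], r−c [-2, -5, 1, 0, -1, 5, 2], r+c [4, 9, 5, 8, 11, 7, 12] are all distinct, so no two queens attack.

(1,3) (2,7) (3,2) (4,4) (5,6) (6,1) (7,5)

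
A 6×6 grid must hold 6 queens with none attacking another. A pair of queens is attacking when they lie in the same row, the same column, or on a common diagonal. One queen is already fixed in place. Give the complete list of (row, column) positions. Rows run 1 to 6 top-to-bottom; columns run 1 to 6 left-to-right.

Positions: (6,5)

(1,2) (2,4) (3,6) (4,1) (5,3) (6,5)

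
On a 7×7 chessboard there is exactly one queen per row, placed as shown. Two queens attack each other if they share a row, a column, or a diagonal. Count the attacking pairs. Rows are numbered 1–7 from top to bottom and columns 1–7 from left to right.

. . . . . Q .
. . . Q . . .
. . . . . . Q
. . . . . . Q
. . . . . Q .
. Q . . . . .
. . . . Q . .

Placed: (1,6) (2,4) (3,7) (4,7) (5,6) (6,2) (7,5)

Same column: (1,6)–(5,6) (column 6); (3,7)–(4,7) (column 7).
Same diagonal: (4,7)–(5,6) (|4−5| = |7−6| = 1).
Total attacking pairs: 3.

3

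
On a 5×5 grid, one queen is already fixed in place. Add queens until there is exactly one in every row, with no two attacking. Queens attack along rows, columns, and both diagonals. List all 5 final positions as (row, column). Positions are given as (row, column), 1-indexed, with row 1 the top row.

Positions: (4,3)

Row 1: attacked by (4,3)→{3}. Safe: 1, 2, 4, 5. Place at column 2.
Row 2: attacked by (1,2)→{1,2,3}; (4,3)→{1,3,5}. Safe: 4. Place at column 4.
Row 3: attacked by (1,2)→{2,4}; (2,4)→{3,4,5}; (4,3)→{2,3,4}. Safe: 1. Place at column 1.
Row 5: attacked by (1,2)→{2}; (2,4)→{1,4}; (3,1)→{1,3}; (4,3)→{2,3,4}. Safe: 5. Place at column 5.
Columns [2, 4, 1, 3, 5], r−c [-1, -2, 2, 1, 0], r+c [3, 6, 4, 7, 10] are all distinct, so no two queens attack.

(1,2) (2,4) (3,1) (4,3) (5,5)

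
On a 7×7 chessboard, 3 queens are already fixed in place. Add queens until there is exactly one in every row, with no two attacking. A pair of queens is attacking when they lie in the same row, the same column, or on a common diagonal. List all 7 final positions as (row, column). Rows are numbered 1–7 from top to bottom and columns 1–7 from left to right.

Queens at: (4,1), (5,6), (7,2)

(1,7) (2,5) (3,3) (4,1) (5,6) (6,4) (7,2)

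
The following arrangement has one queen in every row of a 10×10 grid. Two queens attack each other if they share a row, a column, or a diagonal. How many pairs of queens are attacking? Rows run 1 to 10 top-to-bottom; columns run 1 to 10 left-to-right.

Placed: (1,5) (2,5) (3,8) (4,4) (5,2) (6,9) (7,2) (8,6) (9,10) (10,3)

4

Same column: (1,5)–(2,5) (column 5); (5,2)–(7,2) (column 2).
Same diagonal: (2,5)–(5,2) (|2−5| = |5−2| = 3); (2,5)–(6,9) (|2−6| = |5−9| = 4).
Total attacking pairs: 4.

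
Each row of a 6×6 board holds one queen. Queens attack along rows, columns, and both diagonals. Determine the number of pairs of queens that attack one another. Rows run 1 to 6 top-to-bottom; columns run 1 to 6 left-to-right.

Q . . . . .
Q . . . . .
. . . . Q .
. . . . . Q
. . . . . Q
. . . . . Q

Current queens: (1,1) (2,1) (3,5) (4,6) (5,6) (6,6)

6

Same column: (1,1)–(2,1) (column 1); (4,6)–(5,6) (column 6); (4,6)–(6,6) (column 6); (5,6)–(6,6) (column 6).
Same diagonal: (1,1)–(6,6) (|1−6| = |1−6| = 5); (3,5)–(4,6) (|3−4| = |5−6| = 1).
Total attacking pairs: 6.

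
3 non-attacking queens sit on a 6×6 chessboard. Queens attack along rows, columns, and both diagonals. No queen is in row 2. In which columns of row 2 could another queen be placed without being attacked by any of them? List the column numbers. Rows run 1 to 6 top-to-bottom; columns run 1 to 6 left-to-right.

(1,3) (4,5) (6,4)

columns 1, 6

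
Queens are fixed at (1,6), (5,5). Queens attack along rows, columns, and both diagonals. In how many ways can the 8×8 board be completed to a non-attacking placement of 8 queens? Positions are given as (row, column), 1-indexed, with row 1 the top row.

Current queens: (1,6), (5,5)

3

Branch on row 2: col 1 → 0; col 3 → 2; col 4 → 1.
Sum: 0 + 2 + 1 = 3.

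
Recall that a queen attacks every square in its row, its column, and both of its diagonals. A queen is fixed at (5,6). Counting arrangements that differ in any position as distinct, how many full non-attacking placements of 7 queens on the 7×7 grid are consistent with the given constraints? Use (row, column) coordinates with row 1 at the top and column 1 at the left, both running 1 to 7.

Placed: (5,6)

Branch on row 1: col 1 → 1; col 3 → 1; col 4 → 2; col 5 → 1; col 7 → 1.
Sum: 1 + 1 + 2 + 1 + 1 = 6.

6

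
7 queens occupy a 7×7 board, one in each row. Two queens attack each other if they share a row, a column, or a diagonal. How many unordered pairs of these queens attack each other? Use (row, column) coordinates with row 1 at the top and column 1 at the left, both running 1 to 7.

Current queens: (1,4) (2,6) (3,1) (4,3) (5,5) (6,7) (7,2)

All columns are distinct and no two queens satisfy |Δrow| = |Δcol|, so no pair attacks.

0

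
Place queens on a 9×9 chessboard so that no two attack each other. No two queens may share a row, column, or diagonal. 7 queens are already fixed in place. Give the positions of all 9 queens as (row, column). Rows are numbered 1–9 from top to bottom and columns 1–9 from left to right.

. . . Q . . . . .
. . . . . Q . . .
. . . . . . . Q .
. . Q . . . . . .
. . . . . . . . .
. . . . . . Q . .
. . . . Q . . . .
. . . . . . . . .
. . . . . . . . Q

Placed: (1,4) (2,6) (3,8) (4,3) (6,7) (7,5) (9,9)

(1,4) (2,6) (3,8) (4,3) (5,1) (6,7) (7,5) (8,2) (9,9)

Row 5: attacked by (1,4)→{4,8}; (2,6)→{3,6,9}; (3,8)→{6,8}; (4,3)→{2,3,4}; (6,7)→{6,7,8}; (7,5)→{3,5,7}; (9,9)→{5,9}. Safe: 1. Place at column 1.
Row 8: attacked by (1,4)→{4}; (2,6)→{6}; (3,8)→{3,8}; (4,3)→{3,7}; (5,1)→{1,4}; (6,7)→{5,7,9}; (7,5)→{4,5,6}; (9,9)→{8,9}. Safe: 2. Place at column 2.
Columns [4, 6, 8, 3, 1, 7, 5, 2, 9], r−c [-3, -4, -5, 1, 4, -1, 2, 6, 0], r+c [5, 8, 11, 7, 6, 13, 12, 10, 18] are all distinct, so no two queens attack.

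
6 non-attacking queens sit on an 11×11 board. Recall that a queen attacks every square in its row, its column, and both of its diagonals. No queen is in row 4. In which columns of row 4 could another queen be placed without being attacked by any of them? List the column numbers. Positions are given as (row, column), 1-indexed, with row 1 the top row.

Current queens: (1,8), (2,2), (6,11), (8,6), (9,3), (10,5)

(1,8) attacks row 4 at column 8 and diagonals 5, 11.
(2,2) attacks row 4 at column 2 and diagonals 4.
(6,11) attacks row 4 at column 11 and diagonals 9.
(8,6) attacks row 4 at column 6 and diagonals 2, 10.
(9,3) attacks row 4 at column 3 and diagonals 8.
(10,5) attacks row 4 at column 5 and diagonals 11.
Attacked columns: {2, 3, 4, 5, 6, 8, 9, 10, 11}. Safe: {1, 7}.

columns 1, 7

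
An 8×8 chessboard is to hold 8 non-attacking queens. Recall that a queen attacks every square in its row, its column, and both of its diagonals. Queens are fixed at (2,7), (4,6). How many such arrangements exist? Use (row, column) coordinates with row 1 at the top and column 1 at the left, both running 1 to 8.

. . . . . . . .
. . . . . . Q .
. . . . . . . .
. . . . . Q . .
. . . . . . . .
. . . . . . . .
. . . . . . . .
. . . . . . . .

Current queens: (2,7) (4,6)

Branch on row 1: col 1 → 1; col 2 → 1; col 4 → 0; col 5 → 2.
Sum: 1 + 1 + 0 + 2 = 4.

4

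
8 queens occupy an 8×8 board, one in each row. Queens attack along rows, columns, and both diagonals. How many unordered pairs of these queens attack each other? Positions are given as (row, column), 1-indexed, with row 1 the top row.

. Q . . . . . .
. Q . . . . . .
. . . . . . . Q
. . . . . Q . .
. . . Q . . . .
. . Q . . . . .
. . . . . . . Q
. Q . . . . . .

Same column: (1,2)–(2,2) (column 2); (1,2)–(8,2) (column 2); (2,2)–(8,2) (column 2); (3,8)–(7,8) (column 8).
Same diagonal: (1,2)–(7,8) (|1−7| = |2−8| = 6); (4,6)–(8,2) (|4−8| = |6−2| = 4); (5,4)–(6,3) (|5−6| = |4−3| = 1).
Total attacking pairs: 7.

7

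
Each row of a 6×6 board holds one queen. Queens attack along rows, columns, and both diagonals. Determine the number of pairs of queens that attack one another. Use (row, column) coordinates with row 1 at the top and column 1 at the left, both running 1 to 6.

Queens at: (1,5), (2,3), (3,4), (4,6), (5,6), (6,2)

4

Same column: (4,6)–(5,6) (column 6).
Same diagonal: (2,3)–(3,4) (|2−3| = |3−4| = 1); (2,3)–(5,6) (|2−5| = |3−6| = 3); (3,4)–(5,6) (|3−5| = |4−6| = 2).
Total attacking pairs: 4.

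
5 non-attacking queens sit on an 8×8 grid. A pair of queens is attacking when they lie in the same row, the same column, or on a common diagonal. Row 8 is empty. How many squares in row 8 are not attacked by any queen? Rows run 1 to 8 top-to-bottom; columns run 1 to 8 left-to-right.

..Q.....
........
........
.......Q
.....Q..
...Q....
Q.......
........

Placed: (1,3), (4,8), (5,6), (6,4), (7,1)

2

(1,3) attacks row 8 at column 3.
(4,8) attacks row 8 at column 8 and diagonals 4.
(5,6) attacks row 8 at column 6 and diagonals 3.
(6,4) attacks row 8 at column 4 and diagonals 2, 6.
(7,1) attacks row 8 at column 1 and diagonals 2.
Attacked columns: {1, 2, 3, 4, 6, 8}. Safe: {5, 7}.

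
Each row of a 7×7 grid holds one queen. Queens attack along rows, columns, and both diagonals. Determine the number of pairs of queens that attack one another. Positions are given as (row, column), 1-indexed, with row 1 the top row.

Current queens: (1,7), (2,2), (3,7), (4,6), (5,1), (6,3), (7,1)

4

Same column: (1,7)–(3,7) (column 7); (5,1)–(7,1) (column 1).
Same diagonal: (1,7)–(7,1) (|1−7| = |7−1| = 6); (3,7)–(4,6) (|3−4| = |7−6| = 1).
Total attacking pairs: 4.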